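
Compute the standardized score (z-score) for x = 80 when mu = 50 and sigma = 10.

3

Step 1: Recall the z-score formula: z = (x - mu) / sigma
Step 2: Substitute values: z = (80 - 50) / 10
Step 3: z = 30 / 10 = 3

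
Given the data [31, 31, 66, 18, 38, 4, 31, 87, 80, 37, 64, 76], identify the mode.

31

Step 1: Count the frequency of each value:
  4: appears 1 time(s)
  18: appears 1 time(s)
  31: appears 3 time(s)
  37: appears 1 time(s)
  38: appears 1 time(s)
  64: appears 1 time(s)
  66: appears 1 time(s)
  76: appears 1 time(s)
  80: appears 1 time(s)
  87: appears 1 time(s)
Step 2: The value 31 appears most frequently (3 times).
Step 3: Mode = 31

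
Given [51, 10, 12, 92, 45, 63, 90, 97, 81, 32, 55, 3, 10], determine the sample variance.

1160.3974

Step 1: Compute the mean: (51 + 10 + 12 + 92 + 45 + 63 + 90 + 97 + 81 + 32 + 55 + 3 + 10) / 13 = 49.3077
Step 2: Compute squared deviations from the mean:
  (51 - 49.3077)^2 = 2.8639
  (10 - 49.3077)^2 = 1545.0947
  (12 - 49.3077)^2 = 1391.8639
  (92 - 49.3077)^2 = 1822.6331
  (45 - 49.3077)^2 = 18.5562
  (63 - 49.3077)^2 = 187.4793
  (90 - 49.3077)^2 = 1655.8639
  (97 - 49.3077)^2 = 2274.5562
  (81 - 49.3077)^2 = 1004.4024
  (32 - 49.3077)^2 = 299.5562
  (55 - 49.3077)^2 = 32.4024
  (3 - 49.3077)^2 = 2144.4024
  (10 - 49.3077)^2 = 1545.0947
Step 3: Sum of squared deviations = 13924.7692
Step 4: Sample variance = 13924.7692 / 12 = 1160.3974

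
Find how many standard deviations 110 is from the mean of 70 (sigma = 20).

2

Step 1: Recall the z-score formula: z = (x - mu) / sigma
Step 2: Substitute values: z = (110 - 70) / 20
Step 3: z = 40 / 20 = 2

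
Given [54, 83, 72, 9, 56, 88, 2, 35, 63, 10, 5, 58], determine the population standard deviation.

29.979

Step 1: Compute the mean: 44.5833
Step 2: Sum of squared deviations from the mean: 10784.9167
Step 3: Population variance = 10784.9167 / 12 = 898.7431
Step 4: Standard deviation = sqrt(898.7431) = 29.979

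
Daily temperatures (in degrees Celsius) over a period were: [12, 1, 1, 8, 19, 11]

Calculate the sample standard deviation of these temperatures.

6.9474

Step 1: Compute the mean: 8.6667
Step 2: Sum of squared deviations from the mean: 241.3333
Step 3: Sample variance = 241.3333 / 5 = 48.2667
Step 4: Standard deviation = sqrt(48.2667) = 6.9474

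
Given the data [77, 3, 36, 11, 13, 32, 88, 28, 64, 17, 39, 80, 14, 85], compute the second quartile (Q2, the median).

34

Step 1: Sort the data: [3, 11, 13, 14, 17, 28, 32, 36, 39, 64, 77, 80, 85, 88]
Step 2: n = 14
Step 3: Q2 is the median. Since n is even, it is the average of the values at positions 7 and 8:
  Q2 = (32 + 36) / 2 = 34
Step 4: Q2 = 34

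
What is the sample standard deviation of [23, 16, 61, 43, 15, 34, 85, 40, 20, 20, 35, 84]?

24.7912

Step 1: Compute the mean: 39.6667
Step 2: Sum of squared deviations from the mean: 6760.6667
Step 3: Sample variance = 6760.6667 / 11 = 614.6061
Step 4: Standard deviation = sqrt(614.6061) = 24.7912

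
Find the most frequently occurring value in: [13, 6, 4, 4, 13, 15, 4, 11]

4

Step 1: Count the frequency of each value:
  4: appears 3 time(s)
  6: appears 1 time(s)
  11: appears 1 time(s)
  13: appears 2 time(s)
  15: appears 1 time(s)
Step 2: The value 4 appears most frequently (3 times).
Step 3: Mode = 4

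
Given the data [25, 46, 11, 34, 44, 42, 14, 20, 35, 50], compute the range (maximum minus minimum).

39

Step 1: Identify the maximum value: max = 50
Step 2: Identify the minimum value: min = 11
Step 3: Range = max - min = 50 - 11 = 39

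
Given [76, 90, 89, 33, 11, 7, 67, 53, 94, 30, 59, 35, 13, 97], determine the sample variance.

1058.9011

Step 1: Compute the mean: (76 + 90 + 89 + 33 + 11 + 7 + 67 + 53 + 94 + 30 + 59 + 35 + 13 + 97) / 14 = 53.8571
Step 2: Compute squared deviations from the mean:
  (76 - 53.8571)^2 = 490.3061
  (90 - 53.8571)^2 = 1306.3061
  (89 - 53.8571)^2 = 1235.0204
  (33 - 53.8571)^2 = 435.0204
  (11 - 53.8571)^2 = 1836.7347
  (7 - 53.8571)^2 = 2195.5918
  (67 - 53.8571)^2 = 172.7347
  (53 - 53.8571)^2 = 0.7347
  (94 - 53.8571)^2 = 1611.449
  (30 - 53.8571)^2 = 569.1633
  (59 - 53.8571)^2 = 26.449
  (35 - 53.8571)^2 = 355.5918
  (13 - 53.8571)^2 = 1669.3061
  (97 - 53.8571)^2 = 1861.3061
Step 3: Sum of squared deviations = 13765.7143
Step 4: Sample variance = 13765.7143 / 13 = 1058.9011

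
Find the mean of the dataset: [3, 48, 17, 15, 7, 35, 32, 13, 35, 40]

24.5

Step 1: Sum all values: 3 + 48 + 17 + 15 + 7 + 35 + 32 + 13 + 35 + 40 = 245
Step 2: Count the number of values: n = 10
Step 3: Mean = sum / n = 245 / 10 = 24.5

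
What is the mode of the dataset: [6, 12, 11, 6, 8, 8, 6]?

6

Step 1: Count the frequency of each value:
  6: appears 3 time(s)
  8: appears 2 time(s)
  11: appears 1 time(s)
  12: appears 1 time(s)
Step 2: The value 6 appears most frequently (3 times).
Step 3: Mode = 6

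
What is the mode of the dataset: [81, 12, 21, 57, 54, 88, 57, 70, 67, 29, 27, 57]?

57

Step 1: Count the frequency of each value:
  12: appears 1 time(s)
  21: appears 1 time(s)
  27: appears 1 time(s)
  29: appears 1 time(s)
  54: appears 1 time(s)
  57: appears 3 time(s)
  67: appears 1 time(s)
  70: appears 1 time(s)
  81: appears 1 time(s)
  88: appears 1 time(s)
Step 2: The value 57 appears most frequently (3 times).
Step 3: Mode = 57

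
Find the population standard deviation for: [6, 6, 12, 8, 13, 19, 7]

4.4538

Step 1: Compute the mean: 10.1429
Step 2: Sum of squared deviations from the mean: 138.8571
Step 3: Population variance = 138.8571 / 7 = 19.8367
Step 4: Standard deviation = sqrt(19.8367) = 4.4538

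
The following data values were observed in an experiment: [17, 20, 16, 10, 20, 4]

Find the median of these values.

16.5

Step 1: Sort the data in ascending order: [4, 10, 16, 17, 20, 20]
Step 2: The number of values is n = 6.
Step 3: Since n is even, the median is the average of positions 3 and 4:
  Median = (16 + 17) / 2 = 16.5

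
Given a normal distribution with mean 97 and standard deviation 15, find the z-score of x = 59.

-2.5333

Step 1: Recall the z-score formula: z = (x - mu) / sigma
Step 2: Substitute values: z = (59 - 97) / 15
Step 3: z = -38 / 15 = -2.5333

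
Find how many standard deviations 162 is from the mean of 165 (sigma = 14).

-0.2143

Step 1: Recall the z-score formula: z = (x - mu) / sigma
Step 2: Substitute values: z = (162 - 165) / 14
Step 3: z = -3 / 14 = -0.2143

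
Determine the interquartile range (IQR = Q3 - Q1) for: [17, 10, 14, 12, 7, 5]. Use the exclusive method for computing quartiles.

8.25

Step 1: Sort the data: [5, 7, 10, 12, 14, 17]
Step 2: n = 6
Step 3: Using the exclusive quartile method:
  Q1 = 6.5
  Q2 (median) = 11
  Q3 = 14.75
  IQR = Q3 - Q1 = 14.75 - 6.5 = 8.25
Step 4: IQR = 8.25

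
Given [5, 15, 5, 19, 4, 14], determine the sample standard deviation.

6.4395

Step 1: Compute the mean: 10.3333
Step 2: Sum of squared deviations from the mean: 207.3333
Step 3: Sample variance = 207.3333 / 5 = 41.4667
Step 4: Standard deviation = sqrt(41.4667) = 6.4395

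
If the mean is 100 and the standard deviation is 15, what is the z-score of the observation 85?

-1

Step 1: Recall the z-score formula: z = (x - mu) / sigma
Step 2: Substitute values: z = (85 - 100) / 15
Step 3: z = -15 / 15 = -1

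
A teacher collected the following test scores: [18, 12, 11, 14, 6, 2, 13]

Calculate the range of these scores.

16

Step 1: Identify the maximum value: max = 18
Step 2: Identify the minimum value: min = 2
Step 3: Range = max - min = 18 - 2 = 16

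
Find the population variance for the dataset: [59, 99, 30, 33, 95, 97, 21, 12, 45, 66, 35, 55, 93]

880.5325

Step 1: Compute the mean: (59 + 99 + 30 + 33 + 95 + 97 + 21 + 12 + 45 + 66 + 35 + 55 + 93) / 13 = 56.9231
Step 2: Compute squared deviations from the mean:
  (59 - 56.9231)^2 = 4.3136
  (99 - 56.9231)^2 = 1770.4675
  (30 - 56.9231)^2 = 724.8521
  (33 - 56.9231)^2 = 572.3136
  (95 - 56.9231)^2 = 1449.8521
  (97 - 56.9231)^2 = 1606.1598
  (21 - 56.9231)^2 = 1290.4675
  (12 - 56.9231)^2 = 2018.0828
  (45 - 56.9231)^2 = 142.1598
  (66 - 56.9231)^2 = 82.3905
  (35 - 56.9231)^2 = 480.6213
  (55 - 56.9231)^2 = 3.6982
  (93 - 56.9231)^2 = 1301.5444
Step 3: Sum of squared deviations = 11446.9231
Step 4: Population variance = 11446.9231 / 13 = 880.5325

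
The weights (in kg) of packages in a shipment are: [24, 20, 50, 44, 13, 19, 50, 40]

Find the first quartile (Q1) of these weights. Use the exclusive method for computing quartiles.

19.25

Step 1: Sort the data: [13, 19, 20, 24, 40, 44, 50, 50]
Step 2: n = 8
Step 3: Using the exclusive quartile method:
  Q1 = 19.25
  Q2 (median) = 32
  Q3 = 48.5
  IQR = Q3 - Q1 = 48.5 - 19.25 = 29.25
Step 4: Q1 = 19.25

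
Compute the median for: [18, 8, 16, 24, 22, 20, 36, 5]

19

Step 1: Sort the data in ascending order: [5, 8, 16, 18, 20, 22, 24, 36]
Step 2: The number of values is n = 8.
Step 3: Since n is even, the median is the average of positions 4 and 5:
  Median = (18 + 20) / 2 = 19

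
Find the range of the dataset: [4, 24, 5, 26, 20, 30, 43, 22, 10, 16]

39

Step 1: Identify the maximum value: max = 43
Step 2: Identify the minimum value: min = 4
Step 3: Range = max - min = 43 - 4 = 39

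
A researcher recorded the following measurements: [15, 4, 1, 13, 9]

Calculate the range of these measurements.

14

Step 1: Identify the maximum value: max = 15
Step 2: Identify the minimum value: min = 1
Step 3: Range = max - min = 15 - 1 = 14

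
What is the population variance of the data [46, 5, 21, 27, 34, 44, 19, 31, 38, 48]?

167.61

Step 1: Compute the mean: (46 + 5 + 21 + 27 + 34 + 44 + 19 + 31 + 38 + 48) / 10 = 31.3
Step 2: Compute squared deviations from the mean:
  (46 - 31.3)^2 = 216.09
  (5 - 31.3)^2 = 691.69
  (21 - 31.3)^2 = 106.09
  (27 - 31.3)^2 = 18.49
  (34 - 31.3)^2 = 7.29
  (44 - 31.3)^2 = 161.29
  (19 - 31.3)^2 = 151.29
  (31 - 31.3)^2 = 0.09
  (38 - 31.3)^2 = 44.89
  (48 - 31.3)^2 = 278.89
Step 3: Sum of squared deviations = 1676.1
Step 4: Population variance = 1676.1 / 10 = 167.61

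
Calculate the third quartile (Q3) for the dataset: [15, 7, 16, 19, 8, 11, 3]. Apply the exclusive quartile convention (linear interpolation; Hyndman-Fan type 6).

16

Step 1: Sort the data: [3, 7, 8, 11, 15, 16, 19]
Step 2: n = 7
Step 3: Using the exclusive quartile method:
  Q1 = 7
  Q2 (median) = 11
  Q3 = 16
  IQR = Q3 - Q1 = 16 - 7 = 9
Step 4: Q3 = 16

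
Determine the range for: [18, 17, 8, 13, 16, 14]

10

Step 1: Identify the maximum value: max = 18
Step 2: Identify the minimum value: min = 8
Step 3: Range = max - min = 18 - 8 = 10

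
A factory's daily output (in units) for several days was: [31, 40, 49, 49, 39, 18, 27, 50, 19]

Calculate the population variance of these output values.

141.9506

Step 1: Compute the mean: (31 + 40 + 49 + 49 + 39 + 18 + 27 + 50 + 19) / 9 = 35.7778
Step 2: Compute squared deviations from the mean:
  (31 - 35.7778)^2 = 22.8272
  (40 - 35.7778)^2 = 17.8272
  (49 - 35.7778)^2 = 174.8272
  (49 - 35.7778)^2 = 174.8272
  (39 - 35.7778)^2 = 10.3827
  (18 - 35.7778)^2 = 316.0494
  (27 - 35.7778)^2 = 77.0494
  (50 - 35.7778)^2 = 202.2716
  (19 - 35.7778)^2 = 281.4938
Step 3: Sum of squared deviations = 1277.5556
Step 4: Population variance = 1277.5556 / 9 = 141.9506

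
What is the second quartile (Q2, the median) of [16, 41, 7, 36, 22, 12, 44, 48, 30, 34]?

32

Step 1: Sort the data: [7, 12, 16, 22, 30, 34, 36, 41, 44, 48]
Step 2: n = 10
Step 3: Q2 is the median. Since n is even, it is the average of the values at positions 5 and 6:
  Q2 = (30 + 34) / 2 = 32
Step 4: Q2 = 32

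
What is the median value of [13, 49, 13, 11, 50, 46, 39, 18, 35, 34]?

34.5

Step 1: Sort the data in ascending order: [11, 13, 13, 18, 34, 35, 39, 46, 49, 50]
Step 2: The number of values is n = 10.
Step 3: Since n is even, the median is the average of positions 5 and 6:
  Median = (34 + 35) / 2 = 34.5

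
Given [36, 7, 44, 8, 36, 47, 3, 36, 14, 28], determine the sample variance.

269.6556

Step 1: Compute the mean: (36 + 7 + 44 + 8 + 36 + 47 + 3 + 36 + 14 + 28) / 10 = 25.9
Step 2: Compute squared deviations from the mean:
  (36 - 25.9)^2 = 102.01
  (7 - 25.9)^2 = 357.21
  (44 - 25.9)^2 = 327.61
  (8 - 25.9)^2 = 320.41
  (36 - 25.9)^2 = 102.01
  (47 - 25.9)^2 = 445.21
  (3 - 25.9)^2 = 524.41
  (36 - 25.9)^2 = 102.01
  (14 - 25.9)^2 = 141.61
  (28 - 25.9)^2 = 4.41
Step 3: Sum of squared deviations = 2426.9
Step 4: Sample variance = 2426.9 / 9 = 269.6556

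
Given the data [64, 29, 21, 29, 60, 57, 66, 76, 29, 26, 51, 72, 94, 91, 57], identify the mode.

29

Step 1: Count the frequency of each value:
  21: appears 1 time(s)
  26: appears 1 time(s)
  29: appears 3 time(s)
  51: appears 1 time(s)
  57: appears 2 time(s)
  60: appears 1 time(s)
  64: appears 1 time(s)
  66: appears 1 time(s)
  72: appears 1 time(s)
  76: appears 1 time(s)
  91: appears 1 time(s)
  94: appears 1 time(s)
Step 2: The value 29 appears most frequently (3 times).
Step 3: Mode = 29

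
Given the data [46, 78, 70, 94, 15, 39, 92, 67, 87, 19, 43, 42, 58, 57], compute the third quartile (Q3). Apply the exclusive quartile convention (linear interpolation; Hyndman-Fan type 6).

80.25

Step 1: Sort the data: [15, 19, 39, 42, 43, 46, 57, 58, 67, 70, 78, 87, 92, 94]
Step 2: n = 14
Step 3: Using the exclusive quartile method:
  Q1 = 41.25
  Q2 (median) = 57.5
  Q3 = 80.25
  IQR = Q3 - Q1 = 80.25 - 41.25 = 39
Step 4: Q3 = 80.25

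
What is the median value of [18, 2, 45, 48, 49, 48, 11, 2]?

31.5

Step 1: Sort the data in ascending order: [2, 2, 11, 18, 45, 48, 48, 49]
Step 2: The number of values is n = 8.
Step 3: Since n is even, the median is the average of positions 4 and 5:
  Median = (18 + 45) / 2 = 31.5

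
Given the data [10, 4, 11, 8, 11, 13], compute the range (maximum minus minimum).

9

Step 1: Identify the maximum value: max = 13
Step 2: Identify the minimum value: min = 4
Step 3: Range = max - min = 13 - 4 = 9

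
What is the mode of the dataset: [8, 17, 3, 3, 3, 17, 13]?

3

Step 1: Count the frequency of each value:
  3: appears 3 time(s)
  8: appears 1 time(s)
  13: appears 1 time(s)
  17: appears 2 time(s)
Step 2: The value 3 appears most frequently (3 times).
Step 3: Mode = 3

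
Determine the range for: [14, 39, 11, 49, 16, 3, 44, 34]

46

Step 1: Identify the maximum value: max = 49
Step 2: Identify the minimum value: min = 3
Step 3: Range = max - min = 49 - 3 = 46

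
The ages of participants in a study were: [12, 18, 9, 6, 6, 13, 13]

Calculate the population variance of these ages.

16

Step 1: Compute the mean: (12 + 18 + 9 + 6 + 6 + 13 + 13) / 7 = 11
Step 2: Compute squared deviations from the mean:
  (12 - 11)^2 = 1
  (18 - 11)^2 = 49
  (9 - 11)^2 = 4
  (6 - 11)^2 = 25
  (6 - 11)^2 = 25
  (13 - 11)^2 = 4
  (13 - 11)^2 = 4
Step 3: Sum of squared deviations = 112
Step 4: Population variance = 112 / 7 = 16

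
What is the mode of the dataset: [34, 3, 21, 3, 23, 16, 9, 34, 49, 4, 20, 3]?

3

Step 1: Count the frequency of each value:
  3: appears 3 time(s)
  4: appears 1 time(s)
  9: appears 1 time(s)
  16: appears 1 time(s)
  20: appears 1 time(s)
  21: appears 1 time(s)
  23: appears 1 time(s)
  34: appears 2 time(s)
  49: appears 1 time(s)
Step 2: The value 3 appears most frequently (3 times).
Step 3: Mode = 3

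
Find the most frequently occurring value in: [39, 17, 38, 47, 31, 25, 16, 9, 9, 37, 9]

9

Step 1: Count the frequency of each value:
  9: appears 3 time(s)
  16: appears 1 time(s)
  17: appears 1 time(s)
  25: appears 1 time(s)
  31: appears 1 time(s)
  37: appears 1 time(s)
  38: appears 1 time(s)
  39: appears 1 time(s)
  47: appears 1 time(s)
Step 2: The value 9 appears most frequently (3 times).
Step 3: Mode = 9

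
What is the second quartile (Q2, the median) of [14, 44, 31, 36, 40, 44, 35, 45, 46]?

40

Step 1: Sort the data: [14, 31, 35, 36, 40, 44, 44, 45, 46]
Step 2: n = 9
Step 3: Q2 is the median. Since n is odd, it is the middle value at position 5: 40
Step 4: Q2 = 40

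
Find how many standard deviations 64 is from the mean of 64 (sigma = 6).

0

Step 1: Recall the z-score formula: z = (x - mu) / sigma
Step 2: Substitute values: z = (64 - 64) / 6
Step 3: z = 0 / 6 = 0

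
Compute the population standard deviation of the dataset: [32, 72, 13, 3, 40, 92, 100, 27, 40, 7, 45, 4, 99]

34.3351

Step 1: Compute the mean: 44.1538
Step 2: Sum of squared deviations from the mean: 15325.6923
Step 3: Population variance = 15325.6923 / 13 = 1178.8994
Step 4: Standard deviation = sqrt(1178.8994) = 34.3351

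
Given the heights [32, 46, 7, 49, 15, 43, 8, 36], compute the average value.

29.5

Step 1: Sum all values: 32 + 46 + 7 + 49 + 15 + 43 + 8 + 36 = 236
Step 2: Count the number of values: n = 8
Step 3: Mean = sum / n = 236 / 8 = 29.5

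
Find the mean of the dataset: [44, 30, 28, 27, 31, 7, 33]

28.5714

Step 1: Sum all values: 44 + 30 + 28 + 27 + 31 + 7 + 33 = 200
Step 2: Count the number of values: n = 7
Step 3: Mean = sum / n = 200 / 7 = 28.5714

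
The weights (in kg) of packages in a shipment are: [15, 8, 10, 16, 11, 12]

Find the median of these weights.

11.5

Step 1: Sort the data in ascending order: [8, 10, 11, 12, 15, 16]
Step 2: The number of values is n = 6.
Step 3: Since n is even, the median is the average of positions 3 and 4:
  Median = (11 + 12) / 2 = 11.5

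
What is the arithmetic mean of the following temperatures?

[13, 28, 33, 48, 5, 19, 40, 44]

28.75

Step 1: Sum all values: 13 + 28 + 33 + 48 + 5 + 19 + 40 + 44 = 230
Step 2: Count the number of values: n = 8
Step 3: Mean = sum / n = 230 / 8 = 28.75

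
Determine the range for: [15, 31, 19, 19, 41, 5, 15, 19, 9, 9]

36

Step 1: Identify the maximum value: max = 41
Step 2: Identify the minimum value: min = 5
Step 3: Range = max - min = 41 - 5 = 36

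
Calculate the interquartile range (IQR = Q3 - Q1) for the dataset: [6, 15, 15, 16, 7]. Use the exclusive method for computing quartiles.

9

Step 1: Sort the data: [6, 7, 15, 15, 16]
Step 2: n = 5
Step 3: Using the exclusive quartile method:
  Q1 = 6.5
  Q2 (median) = 15
  Q3 = 15.5
  IQR = Q3 - Q1 = 15.5 - 6.5 = 9
Step 4: IQR = 9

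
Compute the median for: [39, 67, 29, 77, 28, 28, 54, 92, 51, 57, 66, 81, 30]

54

Step 1: Sort the data in ascending order: [28, 28, 29, 30, 39, 51, 54, 57, 66, 67, 77, 81, 92]
Step 2: The number of values is n = 13.
Step 3: Since n is odd, the median is the middle value at position 7: 54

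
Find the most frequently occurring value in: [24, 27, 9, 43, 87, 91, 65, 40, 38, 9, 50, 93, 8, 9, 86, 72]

9

Step 1: Count the frequency of each value:
  8: appears 1 time(s)
  9: appears 3 time(s)
  24: appears 1 time(s)
  27: appears 1 time(s)
  38: appears 1 time(s)
  40: appears 1 time(s)
  43: appears 1 time(s)
  50: appears 1 time(s)
  65: appears 1 time(s)
  72: appears 1 time(s)
  86: appears 1 time(s)
  87: appears 1 time(s)
  91: appears 1 time(s)
  93: appears 1 time(s)
Step 2: The value 9 appears most frequently (3 times).
Step 3: Mode = 9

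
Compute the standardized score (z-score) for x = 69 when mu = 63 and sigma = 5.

1.2

Step 1: Recall the z-score formula: z = (x - mu) / sigma
Step 2: Substitute values: z = (69 - 63) / 5
Step 3: z = 6 / 5 = 1.2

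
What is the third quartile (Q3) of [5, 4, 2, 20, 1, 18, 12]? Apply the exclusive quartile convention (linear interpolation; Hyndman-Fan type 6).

18

Step 1: Sort the data: [1, 2, 4, 5, 12, 18, 20]
Step 2: n = 7
Step 3: Using the exclusive quartile method:
  Q1 = 2
  Q2 (median) = 5
  Q3 = 18
  IQR = Q3 - Q1 = 18 - 2 = 16
Step 4: Q3 = 18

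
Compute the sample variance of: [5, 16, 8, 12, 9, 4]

20

Step 1: Compute the mean: (5 + 16 + 8 + 12 + 9 + 4) / 6 = 9
Step 2: Compute squared deviations from the mean:
  (5 - 9)^2 = 16
  (16 - 9)^2 = 49
  (8 - 9)^2 = 1
  (12 - 9)^2 = 9
  (9 - 9)^2 = 0
  (4 - 9)^2 = 25
Step 3: Sum of squared deviations = 100
Step 4: Sample variance = 100 / 5 = 20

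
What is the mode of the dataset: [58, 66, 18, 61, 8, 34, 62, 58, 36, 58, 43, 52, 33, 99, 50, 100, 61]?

58

Step 1: Count the frequency of each value:
  8: appears 1 time(s)
  18: appears 1 time(s)
  33: appears 1 time(s)
  34: appears 1 time(s)
  36: appears 1 time(s)
  43: appears 1 time(s)
  50: appears 1 time(s)
  52: appears 1 time(s)
  58: appears 3 time(s)
  61: appears 2 time(s)
  62: appears 1 time(s)
  66: appears 1 time(s)
  99: appears 1 time(s)
  100: appears 1 time(s)
Step 2: The value 58 appears most frequently (3 times).
Step 3: Mode = 58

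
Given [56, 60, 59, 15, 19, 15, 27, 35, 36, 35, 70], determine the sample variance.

382.7636

Step 1: Compute the mean: (56 + 60 + 59 + 15 + 19 + 15 + 27 + 35 + 36 + 35 + 70) / 11 = 38.8182
Step 2: Compute squared deviations from the mean:
  (56 - 38.8182)^2 = 295.2149
  (60 - 38.8182)^2 = 448.6694
  (59 - 38.8182)^2 = 407.3058
  (15 - 38.8182)^2 = 567.3058
  (19 - 38.8182)^2 = 392.7603
  (15 - 38.8182)^2 = 567.3058
  (27 - 38.8182)^2 = 139.6694
  (35 - 38.8182)^2 = 14.5785
  (36 - 38.8182)^2 = 7.9421
  (35 - 38.8182)^2 = 14.5785
  (70 - 38.8182)^2 = 972.3058
Step 3: Sum of squared deviations = 3827.6364
Step 4: Sample variance = 3827.6364 / 10 = 382.7636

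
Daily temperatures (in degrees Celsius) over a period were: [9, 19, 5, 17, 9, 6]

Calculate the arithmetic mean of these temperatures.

10.8333

Step 1: Sum all values: 9 + 19 + 5 + 17 + 9 + 6 = 65
Step 2: Count the number of values: n = 6
Step 3: Mean = sum / n = 65 / 6 = 10.8333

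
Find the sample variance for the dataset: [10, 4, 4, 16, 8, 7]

20.1667

Step 1: Compute the mean: (10 + 4 + 4 + 16 + 8 + 7) / 6 = 8.1667
Step 2: Compute squared deviations from the mean:
  (10 - 8.1667)^2 = 3.3611
  (4 - 8.1667)^2 = 17.3611
  (4 - 8.1667)^2 = 17.3611
  (16 - 8.1667)^2 = 61.3611
  (8 - 8.1667)^2 = 0.0278
  (7 - 8.1667)^2 = 1.3611
Step 3: Sum of squared deviations = 100.8333
Step 4: Sample variance = 100.8333 / 5 = 20.1667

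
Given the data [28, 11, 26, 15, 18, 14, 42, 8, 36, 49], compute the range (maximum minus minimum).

41

Step 1: Identify the maximum value: max = 49
Step 2: Identify the minimum value: min = 8
Step 3: Range = max - min = 49 - 8 = 41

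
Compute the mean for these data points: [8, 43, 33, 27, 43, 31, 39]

32

Step 1: Sum all values: 8 + 43 + 33 + 27 + 43 + 31 + 39 = 224
Step 2: Count the number of values: n = 7
Step 3: Mean = sum / n = 224 / 7 = 32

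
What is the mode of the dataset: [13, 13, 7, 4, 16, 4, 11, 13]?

13

Step 1: Count the frequency of each value:
  4: appears 2 time(s)
  7: appears 1 time(s)
  11: appears 1 time(s)
  13: appears 3 time(s)
  16: appears 1 time(s)
Step 2: The value 13 appears most frequently (3 times).
Step 3: Mode = 13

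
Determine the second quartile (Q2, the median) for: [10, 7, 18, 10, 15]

10

Step 1: Sort the data: [7, 10, 10, 15, 18]
Step 2: n = 5
Step 3: Q2 is the median. Since n is odd, it is the middle value at position 3: 10
Step 4: Q2 = 10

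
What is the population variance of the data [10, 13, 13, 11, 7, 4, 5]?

11.7143

Step 1: Compute the mean: (10 + 13 + 13 + 11 + 7 + 4 + 5) / 7 = 9
Step 2: Compute squared deviations from the mean:
  (10 - 9)^2 = 1
  (13 - 9)^2 = 16
  (13 - 9)^2 = 16
  (11 - 9)^2 = 4
  (7 - 9)^2 = 4
  (4 - 9)^2 = 25
  (5 - 9)^2 = 16
Step 3: Sum of squared deviations = 82
Step 4: Population variance = 82 / 7 = 11.7143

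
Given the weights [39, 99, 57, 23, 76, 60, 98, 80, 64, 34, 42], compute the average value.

61.0909

Step 1: Sum all values: 39 + 99 + 57 + 23 + 76 + 60 + 98 + 80 + 64 + 34 + 42 = 672
Step 2: Count the number of values: n = 11
Step 3: Mean = sum / n = 672 / 11 = 61.0909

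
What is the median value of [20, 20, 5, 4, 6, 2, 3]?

5

Step 1: Sort the data in ascending order: [2, 3, 4, 5, 6, 20, 20]
Step 2: The number of values is n = 7.
Step 3: Since n is odd, the median is the middle value at position 4: 5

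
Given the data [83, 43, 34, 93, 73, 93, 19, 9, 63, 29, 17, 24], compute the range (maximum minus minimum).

84

Step 1: Identify the maximum value: max = 93
Step 2: Identify the minimum value: min = 9
Step 3: Range = max - min = 93 - 9 = 84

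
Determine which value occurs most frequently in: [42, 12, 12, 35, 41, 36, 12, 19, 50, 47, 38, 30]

12

Step 1: Count the frequency of each value:
  12: appears 3 time(s)
  19: appears 1 time(s)
  30: appears 1 time(s)
  35: appears 1 time(s)
  36: appears 1 time(s)
  38: appears 1 time(s)
  41: appears 1 time(s)
  42: appears 1 time(s)
  47: appears 1 time(s)
  50: appears 1 time(s)
Step 2: The value 12 appears most frequently (3 times).
Step 3: Mode = 12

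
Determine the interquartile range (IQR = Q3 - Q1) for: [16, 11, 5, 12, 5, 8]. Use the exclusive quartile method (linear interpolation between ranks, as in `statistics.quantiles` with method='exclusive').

8

Step 1: Sort the data: [5, 5, 8, 11, 12, 16]
Step 2: n = 6
Step 3: Using the exclusive quartile method:
  Q1 = 5
  Q2 (median) = 9.5
  Q3 = 13
  IQR = Q3 - Q1 = 13 - 5 = 8
Step 4: IQR = 8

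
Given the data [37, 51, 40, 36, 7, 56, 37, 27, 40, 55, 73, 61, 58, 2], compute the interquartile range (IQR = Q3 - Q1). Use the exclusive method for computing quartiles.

22.75

Step 1: Sort the data: [2, 7, 27, 36, 37, 37, 40, 40, 51, 55, 56, 58, 61, 73]
Step 2: n = 14
Step 3: Using the exclusive quartile method:
  Q1 = 33.75
  Q2 (median) = 40
  Q3 = 56.5
  IQR = Q3 - Q1 = 56.5 - 33.75 = 22.75
Step 4: IQR = 22.75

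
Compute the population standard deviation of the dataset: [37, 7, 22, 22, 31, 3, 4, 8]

12.204

Step 1: Compute the mean: 16.75
Step 2: Sum of squared deviations from the mean: 1191.5
Step 3: Population variance = 1191.5 / 8 = 148.9375
Step 4: Standard deviation = sqrt(148.9375) = 12.204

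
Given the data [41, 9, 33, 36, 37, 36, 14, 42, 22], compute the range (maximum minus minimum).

33

Step 1: Identify the maximum value: max = 42
Step 2: Identify the minimum value: min = 9
Step 3: Range = max - min = 42 - 9 = 33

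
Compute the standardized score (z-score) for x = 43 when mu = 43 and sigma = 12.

0

Step 1: Recall the z-score formula: z = (x - mu) / sigma
Step 2: Substitute values: z = (43 - 43) / 12
Step 3: z = 0 / 12 = 0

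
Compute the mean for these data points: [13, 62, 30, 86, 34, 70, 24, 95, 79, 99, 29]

56.4545

Step 1: Sum all values: 13 + 62 + 30 + 86 + 34 + 70 + 24 + 95 + 79 + 99 + 29 = 621
Step 2: Count the number of values: n = 11
Step 3: Mean = sum / n = 621 / 11 = 56.4545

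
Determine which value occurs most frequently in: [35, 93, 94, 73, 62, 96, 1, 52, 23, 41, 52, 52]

52

Step 1: Count the frequency of each value:
  1: appears 1 time(s)
  23: appears 1 time(s)
  35: appears 1 time(s)
  41: appears 1 time(s)
  52: appears 3 time(s)
  62: appears 1 time(s)
  73: appears 1 time(s)
  93: appears 1 time(s)
  94: appears 1 time(s)
  96: appears 1 time(s)
Step 2: The value 52 appears most frequently (3 times).
Step 3: Mode = 52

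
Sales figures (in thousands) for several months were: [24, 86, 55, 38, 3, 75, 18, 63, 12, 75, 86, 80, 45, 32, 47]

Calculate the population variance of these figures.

718.8622

Step 1: Compute the mean: (24 + 86 + 55 + 38 + 3 + 75 + 18 + 63 + 12 + 75 + 86 + 80 + 45 + 32 + 47) / 15 = 49.2667
Step 2: Compute squared deviations from the mean:
  (24 - 49.2667)^2 = 638.4044
  (86 - 49.2667)^2 = 1349.3378
  (55 - 49.2667)^2 = 32.8711
  (38 - 49.2667)^2 = 126.9378
  (3 - 49.2667)^2 = 2140.6044
  (75 - 49.2667)^2 = 662.2044
  (18 - 49.2667)^2 = 977.6044
  (63 - 49.2667)^2 = 188.6044
  (12 - 49.2667)^2 = 1388.8044
  (75 - 49.2667)^2 = 662.2044
  (86 - 49.2667)^2 = 1349.3378
  (80 - 49.2667)^2 = 944.5378
  (45 - 49.2667)^2 = 18.2044
  (32 - 49.2667)^2 = 298.1378
  (47 - 49.2667)^2 = 5.1378
Step 3: Sum of squared deviations = 10782.9333
Step 4: Population variance = 10782.9333 / 15 = 718.8622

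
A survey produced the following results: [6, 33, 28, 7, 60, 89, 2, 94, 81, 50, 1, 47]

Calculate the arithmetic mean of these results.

41.5

Step 1: Sum all values: 6 + 33 + 28 + 7 + 60 + 89 + 2 + 94 + 81 + 50 + 1 + 47 = 498
Step 2: Count the number of values: n = 12
Step 3: Mean = sum / n = 498 / 12 = 41.5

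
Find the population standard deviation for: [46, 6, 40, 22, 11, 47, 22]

15.4616

Step 1: Compute the mean: 27.7143
Step 2: Sum of squared deviations from the mean: 1673.4286
Step 3: Population variance = 1673.4286 / 7 = 239.0612
Step 4: Standard deviation = sqrt(239.0612) = 15.4616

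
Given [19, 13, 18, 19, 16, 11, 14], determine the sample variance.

9.9048

Step 1: Compute the mean: (19 + 13 + 18 + 19 + 16 + 11 + 14) / 7 = 15.7143
Step 2: Compute squared deviations from the mean:
  (19 - 15.7143)^2 = 10.7959
  (13 - 15.7143)^2 = 7.3673
  (18 - 15.7143)^2 = 5.2245
  (19 - 15.7143)^2 = 10.7959
  (16 - 15.7143)^2 = 0.0816
  (11 - 15.7143)^2 = 22.2245
  (14 - 15.7143)^2 = 2.9388
Step 3: Sum of squared deviations = 59.4286
Step 4: Sample variance = 59.4286 / 6 = 9.9048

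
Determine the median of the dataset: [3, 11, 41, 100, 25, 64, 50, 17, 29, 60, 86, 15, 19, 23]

27

Step 1: Sort the data in ascending order: [3, 11, 15, 17, 19, 23, 25, 29, 41, 50, 60, 64, 86, 100]
Step 2: The number of values is n = 14.
Step 3: Since n is even, the median is the average of positions 7 and 8:
  Median = (25 + 29) / 2 = 27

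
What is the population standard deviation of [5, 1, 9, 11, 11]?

3.8781

Step 1: Compute the mean: 7.4
Step 2: Sum of squared deviations from the mean: 75.2
Step 3: Population variance = 75.2 / 5 = 15.04
Step 4: Standard deviation = sqrt(15.04) = 3.8781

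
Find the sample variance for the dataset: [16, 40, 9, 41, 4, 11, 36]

254.9524

Step 1: Compute the mean: (16 + 40 + 9 + 41 + 4 + 11 + 36) / 7 = 22.4286
Step 2: Compute squared deviations from the mean:
  (16 - 22.4286)^2 = 41.3265
  (40 - 22.4286)^2 = 308.7551
  (9 - 22.4286)^2 = 180.3265
  (41 - 22.4286)^2 = 344.898
  (4 - 22.4286)^2 = 339.6122
  (11 - 22.4286)^2 = 130.6122
  (36 - 22.4286)^2 = 184.1837
Step 3: Sum of squared deviations = 1529.7143
Step 4: Sample variance = 1529.7143 / 6 = 254.9524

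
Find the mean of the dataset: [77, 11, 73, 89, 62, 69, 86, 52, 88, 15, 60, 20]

58.5

Step 1: Sum all values: 77 + 11 + 73 + 89 + 62 + 69 + 86 + 52 + 88 + 15 + 60 + 20 = 702
Step 2: Count the number of values: n = 12
Step 3: Mean = sum / n = 702 / 12 = 58.5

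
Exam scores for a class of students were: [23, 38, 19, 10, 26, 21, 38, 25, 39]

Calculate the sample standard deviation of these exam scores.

9.9638

Step 1: Compute the mean: 26.5556
Step 2: Sum of squared deviations from the mean: 794.2222
Step 3: Sample variance = 794.2222 / 8 = 99.2778
Step 4: Standard deviation = sqrt(99.2778) = 9.9638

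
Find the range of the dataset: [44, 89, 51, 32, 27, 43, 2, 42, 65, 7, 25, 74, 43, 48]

87

Step 1: Identify the maximum value: max = 89
Step 2: Identify the minimum value: min = 2
Step 3: Range = max - min = 89 - 2 = 87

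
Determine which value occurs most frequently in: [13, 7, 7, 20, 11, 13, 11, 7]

7

Step 1: Count the frequency of each value:
  7: appears 3 time(s)
  11: appears 2 time(s)
  13: appears 2 time(s)
  20: appears 1 time(s)
Step 2: The value 7 appears most frequently (3 times).
Step 3: Mode = 7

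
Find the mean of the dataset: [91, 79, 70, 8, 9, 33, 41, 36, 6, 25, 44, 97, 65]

46.4615

Step 1: Sum all values: 91 + 79 + 70 + 8 + 9 + 33 + 41 + 36 + 6 + 25 + 44 + 97 + 65 = 604
Step 2: Count the number of values: n = 13
Step 3: Mean = sum / n = 604 / 13 = 46.4615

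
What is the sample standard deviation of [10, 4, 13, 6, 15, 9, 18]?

4.957

Step 1: Compute the mean: 10.7143
Step 2: Sum of squared deviations from the mean: 147.4286
Step 3: Sample variance = 147.4286 / 6 = 24.5714
Step 4: Standard deviation = sqrt(24.5714) = 4.957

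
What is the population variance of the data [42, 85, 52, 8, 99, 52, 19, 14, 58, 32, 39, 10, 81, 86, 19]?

856.7733

Step 1: Compute the mean: (42 + 85 + 52 + 8 + 99 + 52 + 19 + 14 + 58 + 32 + 39 + 10 + 81 + 86 + 19) / 15 = 46.4
Step 2: Compute squared deviations from the mean:
  (42 - 46.4)^2 = 19.36
  (85 - 46.4)^2 = 1489.96
  (52 - 46.4)^2 = 31.36
  (8 - 46.4)^2 = 1474.56
  (99 - 46.4)^2 = 2766.76
  (52 - 46.4)^2 = 31.36
  (19 - 46.4)^2 = 750.76
  (14 - 46.4)^2 = 1049.76
  (58 - 46.4)^2 = 134.56
  (32 - 46.4)^2 = 207.36
  (39 - 46.4)^2 = 54.76
  (10 - 46.4)^2 = 1324.96
  (81 - 46.4)^2 = 1197.16
  (86 - 46.4)^2 = 1568.16
  (19 - 46.4)^2 = 750.76
Step 3: Sum of squared deviations = 12851.6
Step 4: Population variance = 12851.6 / 15 = 856.7733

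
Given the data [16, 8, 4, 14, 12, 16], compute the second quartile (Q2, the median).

13

Step 1: Sort the data: [4, 8, 12, 14, 16, 16]
Step 2: n = 6
Step 3: Q2 is the median. Since n is even, it is the average of the values at positions 3 and 4:
  Q2 = (12 + 14) / 2 = 13
Step 4: Q2 = 13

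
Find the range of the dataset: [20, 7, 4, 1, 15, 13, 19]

19

Step 1: Identify the maximum value: max = 20
Step 2: Identify the minimum value: min = 1
Step 3: Range = max - min = 20 - 1 = 19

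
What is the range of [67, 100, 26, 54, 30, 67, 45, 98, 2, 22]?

98

Step 1: Identify the maximum value: max = 100
Step 2: Identify the minimum value: min = 2
Step 3: Range = max - min = 100 - 2 = 98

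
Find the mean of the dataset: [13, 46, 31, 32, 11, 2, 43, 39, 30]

27.4444

Step 1: Sum all values: 13 + 46 + 31 + 32 + 11 + 2 + 43 + 39 + 30 = 247
Step 2: Count the number of values: n = 9
Step 3: Mean = sum / n = 247 / 9 = 27.4444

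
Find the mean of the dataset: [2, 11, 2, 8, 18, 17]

9.6667

Step 1: Sum all values: 2 + 11 + 2 + 8 + 18 + 17 = 58
Step 2: Count the number of values: n = 6
Step 3: Mean = sum / n = 58 / 6 = 9.6667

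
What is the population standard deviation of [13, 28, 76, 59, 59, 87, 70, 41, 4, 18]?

27.3468

Step 1: Compute the mean: 45.5
Step 2: Sum of squared deviations from the mean: 7478.5
Step 3: Population variance = 7478.5 / 10 = 747.85
Step 4: Standard deviation = sqrt(747.85) = 27.3468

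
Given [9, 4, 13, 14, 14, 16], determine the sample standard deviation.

4.4121

Step 1: Compute the mean: 11.6667
Step 2: Sum of squared deviations from the mean: 97.3333
Step 3: Sample variance = 97.3333 / 5 = 19.4667
Step 4: Standard deviation = sqrt(19.4667) = 4.4121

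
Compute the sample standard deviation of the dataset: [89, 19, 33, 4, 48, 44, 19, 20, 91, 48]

29.3456

Step 1: Compute the mean: 41.5
Step 2: Sum of squared deviations from the mean: 7750.5
Step 3: Sample variance = 7750.5 / 9 = 861.1667
Step 4: Standard deviation = sqrt(861.1667) = 29.3456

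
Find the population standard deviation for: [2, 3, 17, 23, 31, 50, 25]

15.3981

Step 1: Compute the mean: 21.5714
Step 2: Sum of squared deviations from the mean: 1659.7143
Step 3: Population variance = 1659.7143 / 7 = 237.102
Step 4: Standard deviation = sqrt(237.102) = 15.3981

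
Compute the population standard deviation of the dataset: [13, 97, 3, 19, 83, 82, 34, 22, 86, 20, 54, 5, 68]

32.9883

Step 1: Compute the mean: 45.0769
Step 2: Sum of squared deviations from the mean: 14146.9231
Step 3: Population variance = 14146.9231 / 13 = 1088.2249
Step 4: Standard deviation = sqrt(1088.2249) = 32.9883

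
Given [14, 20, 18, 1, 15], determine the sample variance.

55.3

Step 1: Compute the mean: (14 + 20 + 18 + 1 + 15) / 5 = 13.6
Step 2: Compute squared deviations from the mean:
  (14 - 13.6)^2 = 0.16
  (20 - 13.6)^2 = 40.96
  (18 - 13.6)^2 = 19.36
  (1 - 13.6)^2 = 158.76
  (15 - 13.6)^2 = 1.96
Step 3: Sum of squared deviations = 221.2
Step 4: Sample variance = 221.2 / 4 = 55.3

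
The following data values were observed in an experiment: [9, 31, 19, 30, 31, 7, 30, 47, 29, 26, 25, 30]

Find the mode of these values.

30

Step 1: Count the frequency of each value:
  7: appears 1 time(s)
  9: appears 1 time(s)
  19: appears 1 time(s)
  25: appears 1 time(s)
  26: appears 1 time(s)
  29: appears 1 time(s)
  30: appears 3 time(s)
  31: appears 2 time(s)
  47: appears 1 time(s)
Step 2: The value 30 appears most frequently (3 times).
Step 3: Mode = 30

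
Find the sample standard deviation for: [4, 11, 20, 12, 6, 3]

6.377

Step 1: Compute the mean: 9.3333
Step 2: Sum of squared deviations from the mean: 203.3333
Step 3: Sample variance = 203.3333 / 5 = 40.6667
Step 4: Standard deviation = sqrt(40.6667) = 6.377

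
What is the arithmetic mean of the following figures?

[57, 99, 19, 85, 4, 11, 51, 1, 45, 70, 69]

46.4545

Step 1: Sum all values: 57 + 99 + 19 + 85 + 4 + 11 + 51 + 1 + 45 + 70 + 69 = 511
Step 2: Count the number of values: n = 11
Step 3: Mean = sum / n = 511 / 11 = 46.4545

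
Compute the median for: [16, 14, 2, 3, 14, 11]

12.5

Step 1: Sort the data in ascending order: [2, 3, 11, 14, 14, 16]
Step 2: The number of values is n = 6.
Step 3: Since n is even, the median is the average of positions 3 and 4:
  Median = (11 + 14) / 2 = 12.5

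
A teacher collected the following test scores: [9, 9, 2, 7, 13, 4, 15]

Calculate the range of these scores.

13

Step 1: Identify the maximum value: max = 15
Step 2: Identify the minimum value: min = 2
Step 3: Range = max - min = 15 - 2 = 13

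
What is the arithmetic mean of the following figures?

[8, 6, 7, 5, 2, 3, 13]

6.2857

Step 1: Sum all values: 8 + 6 + 7 + 5 + 2 + 3 + 13 = 44
Step 2: Count the number of values: n = 7
Step 3: Mean = sum / n = 44 / 7 = 6.2857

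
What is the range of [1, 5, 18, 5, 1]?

17

Step 1: Identify the maximum value: max = 18
Step 2: Identify the minimum value: min = 1
Step 3: Range = max - min = 18 - 1 = 17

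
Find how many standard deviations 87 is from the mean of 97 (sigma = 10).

-1

Step 1: Recall the z-score formula: z = (x - mu) / sigma
Step 2: Substitute values: z = (87 - 97) / 10
Step 3: z = -10 / 10 = -1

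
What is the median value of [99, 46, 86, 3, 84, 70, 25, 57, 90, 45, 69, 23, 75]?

69

Step 1: Sort the data in ascending order: [3, 23, 25, 45, 46, 57, 69, 70, 75, 84, 86, 90, 99]
Step 2: The number of values is n = 13.
Step 3: Since n is odd, the median is the middle value at position 7: 69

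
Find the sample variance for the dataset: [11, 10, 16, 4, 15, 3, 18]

34

Step 1: Compute the mean: (11 + 10 + 16 + 4 + 15 + 3 + 18) / 7 = 11
Step 2: Compute squared deviations from the mean:
  (11 - 11)^2 = 0
  (10 - 11)^2 = 1
  (16 - 11)^2 = 25
  (4 - 11)^2 = 49
  (15 - 11)^2 = 16
  (3 - 11)^2 = 64
  (18 - 11)^2 = 49
Step 3: Sum of squared deviations = 204
Step 4: Sample variance = 204 / 6 = 34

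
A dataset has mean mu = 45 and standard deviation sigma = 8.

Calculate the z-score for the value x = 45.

0

Step 1: Recall the z-score formula: z = (x - mu) / sigma
Step 2: Substitute values: z = (45 - 45) / 8
Step 3: z = 0 / 8 = 0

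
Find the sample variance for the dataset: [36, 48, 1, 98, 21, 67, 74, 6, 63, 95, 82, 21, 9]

1185.1923

Step 1: Compute the mean: (36 + 48 + 1 + 98 + 21 + 67 + 74 + 6 + 63 + 95 + 82 + 21 + 9) / 13 = 47.7692
Step 2: Compute squared deviations from the mean:
  (36 - 47.7692)^2 = 138.5148
  (48 - 47.7692)^2 = 0.0533
  (1 - 47.7692)^2 = 2187.3609
  (98 - 47.7692)^2 = 2523.1302
  (21 - 47.7692)^2 = 716.5917
  (67 - 47.7692)^2 = 369.8225
  (74 - 47.7692)^2 = 688.0533
  (6 - 47.7692)^2 = 1744.6686
  (63 - 47.7692)^2 = 231.9763
  (95 - 47.7692)^2 = 2230.7456
  (82 - 47.7692)^2 = 1171.7456
  (21 - 47.7692)^2 = 716.5917
  (9 - 47.7692)^2 = 1503.0533
Step 3: Sum of squared deviations = 14222.3077
Step 4: Sample variance = 14222.3077 / 12 = 1185.1923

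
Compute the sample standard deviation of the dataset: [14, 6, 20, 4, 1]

7.8102

Step 1: Compute the mean: 9
Step 2: Sum of squared deviations from the mean: 244
Step 3: Sample variance = 244 / 4 = 61
Step 4: Standard deviation = sqrt(61) = 7.8102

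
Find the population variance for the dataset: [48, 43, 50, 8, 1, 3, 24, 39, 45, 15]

345.64

Step 1: Compute the mean: (48 + 43 + 50 + 8 + 1 + 3 + 24 + 39 + 45 + 15) / 10 = 27.6
Step 2: Compute squared deviations from the mean:
  (48 - 27.6)^2 = 416.16
  (43 - 27.6)^2 = 237.16
  (50 - 27.6)^2 = 501.76
  (8 - 27.6)^2 = 384.16
  (1 - 27.6)^2 = 707.56
  (3 - 27.6)^2 = 605.16
  (24 - 27.6)^2 = 12.96
  (39 - 27.6)^2 = 129.96
  (45 - 27.6)^2 = 302.76
  (15 - 27.6)^2 = 158.76
Step 3: Sum of squared deviations = 3456.4
Step 4: Population variance = 3456.4 / 10 = 345.64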